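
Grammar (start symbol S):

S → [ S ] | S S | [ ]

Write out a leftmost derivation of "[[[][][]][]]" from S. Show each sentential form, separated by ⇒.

S⇒[S]⇒[SS]⇒[[S]S]⇒[[SS]S]⇒[[SSS]S]⇒[[[]SS]S]⇒[[[][]S]S]⇒[[[][][]]S]⇒[[[][][]][]]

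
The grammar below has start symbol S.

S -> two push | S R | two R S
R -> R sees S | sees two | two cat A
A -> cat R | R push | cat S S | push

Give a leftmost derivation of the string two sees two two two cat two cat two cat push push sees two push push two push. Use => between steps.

S => two R S => two sees two S => two sees two two R S => two sees two two two cat A S => two sees two two two cat R push S => two sees two two two cat R sees S push S => two sees two two two cat two cat A sees S push S => two sees two two two cat two cat R push sees S push S => two sees two two two cat two cat two cat A push sees S push S => two sees two two two cat two cat two cat push push sees S push S => two sees two two two cat two cat two cat push push sees two push push S => two sees two two two cat two cat two cat push push sees two push push two push

S => two R S   [S -> two R S]
two R S => two sees two S   [R -> sees two]
two sees two S => two sees two two R S   [S -> two R S]
two sees two two R S => two sees two two two cat A S   [R -> two cat A]
two sees two two two cat A S => two sees two two two cat R push S   [A -> R push]
two sees two two two cat R push S => two sees two two two cat R sees S push S   [R -> R sees S]
two sees two two two cat R sees S push S => two sees two two two cat two cat A sees S push S   [R -> two cat A]
two sees two two two cat two cat A sees S push S => two sees two two two cat two cat R push sees S push S   [A -> R push]
two sees two two two cat two cat R push sees S push S => two sees two two two cat two cat two cat A push sees S push S   [R -> two cat A]
two sees two two two cat two cat two cat A push sees S push S => two sees two two two cat two cat two cat push push sees S push S   [A -> push]
two sees two two two cat two cat two cat push push sees S push S => two sees two two two cat two cat two cat push push sees two push push S   [S -> two push]
two sees two two two cat two cat two cat push push sees two push push S => two sees two two two cat two cat two cat push push sees two push push two push   [S -> two push]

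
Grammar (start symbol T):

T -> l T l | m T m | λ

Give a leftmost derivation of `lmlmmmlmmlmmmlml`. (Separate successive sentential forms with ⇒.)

T ⇒ lTl   [T -> l T l]
lTl ⇒ lmTml   [T -> m T m]
lmTml ⇒ lmlTlml   [T -> l T l]
lmlTlml ⇒ lmlmTmlml   [T -> m T m]
lmlmTmlml ⇒ lmlmmTmmlml   [T -> m T m]
lmlmmTmmlml ⇒ lmlmmmTmmmlml   [T -> m T m]
lmlmmmTmmmlml ⇒ lmlmmmlTlmmmlml   [T -> l T l]
lmlmmmlTlmmmlml ⇒ lmlmmmlmTmlmmmlml   [T -> m T m]
lmlmmmlmTmlmmmlml ⇒ lmlmmmlmmlmmmlml   [T -> λ]

T ⇒ lTl ⇒ lmTml ⇒ lmlTlml ⇒ lmlmTmlml ⇒ lmlmmTmmlml ⇒ lmlmmmTmmmlml ⇒ lmlmmmlTlmmmlml ⇒ lmlmmmlmTmlmmmlml ⇒ lmlmmmlmmlmmmlml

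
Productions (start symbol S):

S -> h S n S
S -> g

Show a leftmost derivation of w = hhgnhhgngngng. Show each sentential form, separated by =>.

S => hSnS => hhSnSnS => hhgnSnS => hhgnhSnSnS => hhgnhhSnSnSnS => hhgnhhgnSnSnS => hhgnhhgngnSnS => hhgnhhgngngnS => hhgnhhgngngng

S => hSnS   [S -> h S n S]
hSnS => hhSnSnS   [S -> h S n S]
hhSnSnS => hhgnSnS   [S -> g]
hhgnSnS => hhgnhSnSnS   [S -> h S n S]
hhgnhSnSnS => hhgnhhSnSnSnS   [S -> h S n S]
hhgnhhSnSnSnS => hhgnhhgnSnSnS   [S -> g]
hhgnhhgnSnSnS => hhgnhhgngnSnS   [S -> g]
hhgnhhgngnSnS => hhgnhhgngngnS   [S -> g]
hhgnhhgngngnS => hhgnhhgngngng   [S -> g]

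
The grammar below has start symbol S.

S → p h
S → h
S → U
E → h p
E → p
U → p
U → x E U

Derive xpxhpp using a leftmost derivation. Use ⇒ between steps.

S⇒U⇒xEU⇒xpU⇒xpxEU⇒xpxhpU⇒xpxhpp

S ⇒ U   [S → U]
U ⇒ xEU   [U → x E U]
xEU ⇒ xpU   [E → p]
xpU ⇒ xpxEU   [U → x E U]
xpxEU ⇒ xpxhpU   [E → h p]
xpxhpU ⇒ xpxhpp   [U → p]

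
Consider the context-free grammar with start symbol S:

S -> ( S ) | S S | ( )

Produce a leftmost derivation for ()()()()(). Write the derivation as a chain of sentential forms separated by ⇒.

S ⇒ SS ⇒ SSS ⇒ SSSS ⇒ SSSSS ⇒ ()SSSS ⇒ ()()SSS ⇒ ()()()SS ⇒ ()()()()S ⇒ ()()()()()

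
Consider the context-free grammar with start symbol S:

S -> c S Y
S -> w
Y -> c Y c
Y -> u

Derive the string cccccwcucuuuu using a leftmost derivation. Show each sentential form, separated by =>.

S => cSY => ccSYY => cccSYYY => ccccSYYYY => cccccSYYYYY => cccccwYYYYY => cccccwcYcYYYY => cccccwcucYYYY => cccccwcucuYYY => cccccwcucuuYY => cccccwcucuuuY => cccccwcucuuuu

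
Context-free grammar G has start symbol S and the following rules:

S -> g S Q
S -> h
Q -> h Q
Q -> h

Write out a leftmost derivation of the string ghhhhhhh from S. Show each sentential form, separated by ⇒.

S ⇒ gSQ   [S -> g S Q]
gSQ ⇒ ghQ   [S -> h]
ghQ ⇒ ghhQ   [Q -> h Q]
ghhQ ⇒ ghhhQ   [Q -> h Q]
ghhhQ ⇒ ghhhhQ   [Q -> h Q]
ghhhhQ ⇒ ghhhhhQ   [Q -> h Q]
ghhhhhQ ⇒ ghhhhhhQ   [Q -> h Q]
ghhhhhhQ ⇒ ghhhhhhh   [Q -> h]

S ⇒ gSQ ⇒ ghQ ⇒ ghhQ ⇒ ghhhQ ⇒ ghhhhQ ⇒ ghhhhhQ ⇒ ghhhhhhQ ⇒ ghhhhhhh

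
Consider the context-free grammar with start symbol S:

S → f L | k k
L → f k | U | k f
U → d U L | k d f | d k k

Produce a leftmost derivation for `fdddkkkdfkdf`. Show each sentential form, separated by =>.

S=>fL=>fU=>fdUL=>fddULL=>fdddkkLL=>fdddkkUL=>fdddkkkdfL=>fdddkkkdfU=>fdddkkkdfkdf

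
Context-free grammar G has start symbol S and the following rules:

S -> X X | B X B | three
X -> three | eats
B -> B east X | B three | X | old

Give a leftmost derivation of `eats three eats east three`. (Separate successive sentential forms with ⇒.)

S ⇒ B X B ⇒ X X B ⇒ eats X B ⇒ eats three B ⇒ eats three B east X ⇒ eats three X east X ⇒ eats three eats east X ⇒ eats three eats east three

S ⇒ B X B   [S -> B X B]
B X B ⇒ X X B   [B -> X]
X X B ⇒ eats X B   [X -> eats]
eats X B ⇒ eats three B   [X -> three]
eats three B ⇒ eats three B east X   [B -> B east X]
eats three B east X ⇒ eats three X east X   [B -> X]
eats three X east X ⇒ eats three eats east X   [X -> eats]
eats three eats east X ⇒ eats three eats east three   [X -> three]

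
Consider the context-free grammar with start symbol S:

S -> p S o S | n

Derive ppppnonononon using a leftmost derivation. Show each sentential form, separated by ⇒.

S ⇒ pSoS   [S -> p S o S]
pSoS ⇒ ppSoSoS   [S -> p S o S]
ppSoSoS ⇒ pppSoSoSoS   [S -> p S o S]
pppSoSoSoS ⇒ ppppSoSoSoSoS   [S -> p S o S]
ppppSoSoSoSoS ⇒ ppppnoSoSoSoS   [S -> n]
ppppnoSoSoSoS ⇒ ppppnonoSoSoS   [S -> n]
ppppnonoSoSoS ⇒ ppppnononoSoS   [S -> n]
ppppnononoSoS ⇒ ppppnonononoS   [S -> n]
ppppnonononoS ⇒ ppppnonononon   [S -> n]

S ⇒ pSoS ⇒ ppSoSoS ⇒ pppSoSoSoS ⇒ ppppSoSoSoSoS ⇒ ppppnoSoSoSoS ⇒ ppppnonoSoSoS ⇒ ppppnononoSoS ⇒ ppppnonononoS ⇒ ppppnonononon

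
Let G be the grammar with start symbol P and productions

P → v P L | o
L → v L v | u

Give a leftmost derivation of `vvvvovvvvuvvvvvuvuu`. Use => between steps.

P => vPL   [P → v P L]
vPL => vvPLL   [P → v P L]
vvPLL => vvvPLLL   [P → v P L]
vvvPLLL => vvvvPLLLL   [P → v P L]
vvvvPLLLL => vvvvoLLLL   [P → o]
vvvvoLLLL => vvvvovLvLLL   [L → v L v]
vvvvovLvLLL => vvvvovvLvvLLL   [L → v L v]
vvvvovvLvvLLL => vvvvovvvLvvvLLL   [L → v L v]
vvvvovvvLvvvLLL => vvvvovvvvLvvvvLLL   [L → v L v]
vvvvovvvvLvvvvLLL => vvvvovvvvuvvvvLLL   [L → u]
vvvvovvvvuvvvvLLL => vvvvovvvvuvvvvvLvLL   [L → v L v]
vvvvovvvvuvvvvvLvLL => vvvvovvvvuvvvvvuvLL   [L → u]
vvvvovvvvuvvvvvuvLL => vvvvovvvvuvvvvvuvuL   [L → u]
vvvvovvvvuvvvvvuvuL => vvvvovvvvuvvvvvuvuu   [L → u]

P => vPL => vvPLL => vvvPLLL => vvvvPLLLL => vvvvoLLLL => vvvvovLvLLL => vvvvovvLvvLLL => vvvvovvvLvvvLLL => vvvvovvvvLvvvvLLL => vvvvovvvvuvvvvLLL => vvvvovvvvuvvvvvLvLL => vvvvovvvvuvvvvvuvLL => vvvvovvvvuvvvvvuvuL => vvvvovvvvuvvvvvuvuu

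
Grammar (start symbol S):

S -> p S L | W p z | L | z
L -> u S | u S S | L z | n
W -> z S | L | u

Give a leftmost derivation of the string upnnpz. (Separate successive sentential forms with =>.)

S => Wpz => Lpz => uSpz => upSLpz => upLLpz => upnLpz => upnnpz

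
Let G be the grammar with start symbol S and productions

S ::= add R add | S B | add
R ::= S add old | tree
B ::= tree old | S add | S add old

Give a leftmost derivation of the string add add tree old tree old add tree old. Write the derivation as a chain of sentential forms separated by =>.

S => S B   [S ::= S B]
S B => S B B   [S ::= S B]
S B B => add B B   [S ::= add]
add B B => add S add B   [B ::= S add]
add S add B => add S B add B   [S ::= S B]
add S B add B => add S B B add B   [S ::= S B]
add S B B add B => add add B B add B   [S ::= add]
add add B B add B => add add tree old B add B   [B ::= tree old]
add add tree old B add B => add add tree old tree old add B   [B ::= tree old]
add add tree old tree old add B => add add tree old tree old add tree old   [B ::= tree old]

S => S B => S B B => add B B => add S add B => add S B add B => add S B B add B => add add B B add B => add add tree old B add B => add add tree old tree old add B => add add tree old tree old add tree old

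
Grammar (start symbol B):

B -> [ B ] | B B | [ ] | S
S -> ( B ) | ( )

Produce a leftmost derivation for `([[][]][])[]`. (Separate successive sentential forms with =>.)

B=>BB=>SB=>(B)B=>(BB)B=>([B]B)B=>([BB]B)B=>([[]B]B)B=>([[][]]B)B=>([[][]][])B=>([[][]][])[]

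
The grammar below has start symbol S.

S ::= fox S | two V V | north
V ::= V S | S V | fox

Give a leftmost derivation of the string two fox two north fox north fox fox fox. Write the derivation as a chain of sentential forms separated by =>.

S => two V V => two S V V => two fox S V V => two fox two V V V V => two fox two V S V V V => two fox two S V S V V V => two fox two north V S V V V => two fox two north fox S V V V => two fox two north fox north V V V => two fox two north fox north fox V V => two fox two north fox north fox fox V => two fox two north fox north fox fox fox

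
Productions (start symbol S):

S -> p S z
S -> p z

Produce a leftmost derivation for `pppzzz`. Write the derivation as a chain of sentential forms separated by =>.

S => pSz => ppSzz => pppzzz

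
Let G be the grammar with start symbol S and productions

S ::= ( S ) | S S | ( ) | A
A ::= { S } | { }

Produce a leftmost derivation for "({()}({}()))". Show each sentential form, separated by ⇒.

S ⇒ (S)   [S ::= ( S )]
(S) ⇒ (SS)   [S ::= S S]
(SS) ⇒ (AS)   [S ::= A]
(AS) ⇒ ({S}S)   [A ::= { S }]
({S}S) ⇒ ({()}S)   [S ::= ( )]
({()}S) ⇒ ({()}(S))   [S ::= ( S )]
({()}(S)) ⇒ ({()}(SS))   [S ::= S S]
({()}(SS)) ⇒ ({()}(AS))   [S ::= A]
({()}(AS)) ⇒ ({()}({}S))   [A ::= { }]
({()}({}S)) ⇒ ({()}({}()))   [S ::= ( )]

S ⇒ (S) ⇒ (SS) ⇒ (AS) ⇒ ({S}S) ⇒ ({()}S) ⇒ ({()}(S)) ⇒ ({()}(SS)) ⇒ ({()}(AS)) ⇒ ({()}({}S)) ⇒ ({()}({}()))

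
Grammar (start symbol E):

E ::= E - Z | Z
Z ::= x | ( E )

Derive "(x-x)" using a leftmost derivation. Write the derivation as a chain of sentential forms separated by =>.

E => Z   [E ::= Z]
Z => (E)   [Z ::= ( E )]
(E) => (E-Z)   [E ::= E - Z]
(E-Z) => (Z-Z)   [E ::= Z]
(Z-Z) => (x-Z)   [Z ::= x]
(x-Z) => (x-x)   [Z ::= x]

E=>Z=>(E)=>(E-Z)=>(Z-Z)=>(x-Z)=>(x-x)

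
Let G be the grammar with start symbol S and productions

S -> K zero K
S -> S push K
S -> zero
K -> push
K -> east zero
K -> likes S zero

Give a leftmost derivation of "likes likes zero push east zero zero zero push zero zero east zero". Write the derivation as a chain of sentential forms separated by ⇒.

S ⇒ K zero K   [S -> K zero K]
K zero K ⇒ likes S zero zero K   [K -> likes S zero]
likes S zero zero K ⇒ likes K zero K zero zero K   [S -> K zero K]
likes K zero K zero zero K ⇒ likes likes S zero zero K zero zero K   [K -> likes S zero]
likes likes S zero zero K zero zero K ⇒ likes likes S push K zero zero K zero zero K   [S -> S push K]
likes likes S push K zero zero K zero zero K ⇒ likes likes zero push K zero zero K zero zero K   [S -> zero]
likes likes zero push K zero zero K zero zero K ⇒ likes likes zero push east zero zero zero K zero zero K   [K -> east zero]
likes likes zero push east zero zero zero K zero zero K ⇒ likes likes zero push east zero zero zero push zero zero K   [K -> push]
likes likes zero push east zero zero zero push zero zero K ⇒ likes likes zero push east zero zero zero push zero zero east zero   [K -> east zero]

S ⇒ K zero K ⇒ likes S zero zero K ⇒ likes K zero K zero zero K ⇒ likes likes S zero zero K zero zero K ⇒ likes likes S push K zero zero K zero zero K ⇒ likes likes zero push K zero zero K zero zero K ⇒ likes likes zero push east zero zero zero K zero zero K ⇒ likes likes zero push east zero zero zero push zero zero K ⇒ likes likes zero push east zero zero zero push zero zero east zero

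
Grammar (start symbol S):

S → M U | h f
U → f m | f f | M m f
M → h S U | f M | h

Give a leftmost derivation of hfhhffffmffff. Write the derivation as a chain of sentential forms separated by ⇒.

S ⇒ MU   [S → M U]
MU ⇒ hSUU   [M → h S U]
hSUU ⇒ hMUUU   [S → M U]
hMUUU ⇒ hfMUUU   [M → f M]
hfMUUU ⇒ hfhSUUUU   [M → h S U]
hfhSUUUU ⇒ hfhhfUUUU   [S → h f]
hfhhfUUUU ⇒ hfhhfffUUU   [U → f f]
hfhhfffUUU ⇒ hfhhffffmUU   [U → f m]
hfhhffffmUU ⇒ hfhhffffmffU   [U → f f]
hfhhffffmffU ⇒ hfhhffffmffff   [U → f f]

S⇒MU⇒hSUU⇒hMUUU⇒hfMUUU⇒hfhSUUUU⇒hfhhfUUUU⇒hfhhfffUUU⇒hfhhffffmUU⇒hfhhffffmffU⇒hfhhffffmffff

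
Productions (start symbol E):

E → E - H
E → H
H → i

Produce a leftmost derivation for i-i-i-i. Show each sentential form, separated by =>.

E => E-H   [E → E - H]
E-H => E-H-H   [E → E - H]
E-H-H => E-H-H-H   [E → E - H]
E-H-H-H => H-H-H-H   [E → H]
H-H-H-H => i-H-H-H   [H → i]
i-H-H-H => i-i-H-H   [H → i]
i-i-H-H => i-i-i-H   [H → i]
i-i-i-H => i-i-i-i   [H → i]

E => E-H => E-H-H => E-H-H-H => H-H-H-H => i-H-H-H => i-i-H-H => i-i-i-H => i-i-i-i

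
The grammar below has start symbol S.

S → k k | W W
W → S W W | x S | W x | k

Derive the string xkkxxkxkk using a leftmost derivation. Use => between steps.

S => WW => WxW => xSxW => xkkxW => xkkxxS => xkkxxWW => xkkxxkW => xkkxxkxS => xkkxxkxkk

S => WW   [S → W W]
WW => WxW   [W → W x]
WxW => xSxW   [W → x S]
xSxW => xkkxW   [S → k k]
xkkxW => xkkxxS   [W → x S]
xkkxxS => xkkxxWW   [S → W W]
xkkxxWW => xkkxxkW   [W → k]
xkkxxkW => xkkxxkxS   [W → x S]
xkkxxkxS => xkkxxkxkk   [S → k k]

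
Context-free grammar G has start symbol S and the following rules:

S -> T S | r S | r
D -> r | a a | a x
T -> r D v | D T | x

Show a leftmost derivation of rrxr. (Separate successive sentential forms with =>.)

S => rS => rrS => rrTS => rrxS => rrxr

S => rS   [S -> r S]
rS => rrS   [S -> r S]
rrS => rrTS   [S -> T S]
rrTS => rrxS   [T -> x]
rrxS => rrxr   [S -> r]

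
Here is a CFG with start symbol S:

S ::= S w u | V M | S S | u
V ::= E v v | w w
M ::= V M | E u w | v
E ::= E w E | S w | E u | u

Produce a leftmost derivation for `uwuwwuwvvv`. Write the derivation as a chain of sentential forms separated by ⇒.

S ⇒ VM ⇒ EvvM ⇒ EwEvvM ⇒ SwwEvvM ⇒ SwuwwEvvM ⇒ uwuwwEvvM ⇒ uwuwwSwvvM ⇒ uwuwwuwvvM ⇒ uwuwwuwvvv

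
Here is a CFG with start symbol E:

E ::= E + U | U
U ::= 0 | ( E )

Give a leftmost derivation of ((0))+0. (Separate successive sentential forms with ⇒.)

E ⇒ E+U   [E ::= E + U]
E+U ⇒ U+U   [E ::= U]
U+U ⇒ (E)+U   [U ::= ( E )]
(E)+U ⇒ (U)+U   [E ::= U]
(U)+U ⇒ ((E))+U   [U ::= ( E )]
((E))+U ⇒ ((U))+U   [E ::= U]
((U))+U ⇒ ((0))+U   [U ::= 0]
((0))+U ⇒ ((0))+0   [U ::= 0]

E ⇒ E+U ⇒ U+U ⇒ (E)+U ⇒ (U)+U ⇒ ((E))+U ⇒ ((U))+U ⇒ ((0))+U ⇒ ((0))+0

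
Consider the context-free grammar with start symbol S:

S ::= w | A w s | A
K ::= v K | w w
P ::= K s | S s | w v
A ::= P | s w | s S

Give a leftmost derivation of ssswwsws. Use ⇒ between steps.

S ⇒ A   [S ::= A]
A ⇒ sS   [A ::= s S]
sS ⇒ sAws   [S ::= A w s]
sAws ⇒ ssSws   [A ::= s S]
ssSws ⇒ ssAwsws   [S ::= A w s]
ssAwsws ⇒ ssswwsws   [A ::= s w]

S ⇒ A ⇒ sS ⇒ sAws ⇒ ssSws ⇒ ssAwsws ⇒ ssswwsws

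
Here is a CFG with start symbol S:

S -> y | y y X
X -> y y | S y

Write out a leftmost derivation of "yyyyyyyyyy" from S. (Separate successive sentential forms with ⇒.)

S ⇒ yyX ⇒ yySy ⇒ yyyyXy ⇒ yyyySyy ⇒ yyyyyyXyy ⇒ yyyyyySyyy ⇒ yyyyyyyyyy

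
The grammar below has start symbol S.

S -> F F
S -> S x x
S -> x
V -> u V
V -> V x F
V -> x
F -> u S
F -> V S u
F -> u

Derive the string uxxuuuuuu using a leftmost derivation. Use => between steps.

S=>FF=>VSuF=>uVSuF=>uxSuF=>uxFFuF=>uxVSuFuF=>uxxSuFuF=>uxxFFuFuF=>uxxuFuFuF=>uxxuuuFuF=>uxxuuuuuF=>uxxuuuuuu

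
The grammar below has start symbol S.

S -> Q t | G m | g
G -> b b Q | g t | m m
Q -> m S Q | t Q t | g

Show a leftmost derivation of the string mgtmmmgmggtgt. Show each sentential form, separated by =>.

S => Qt   [S -> Q t]
Qt => mSQt   [Q -> m S Q]
mSQt => mGmQt   [S -> G m]
mGmQt => mgtmQt   [G -> g t]
mgtmQt => mgtmmSQt   [Q -> m S Q]
mgtmmSQt => mgtmmQtQt   [S -> Q t]
mgtmmQtQt => mgtmmmSQtQt   [Q -> m S Q]
mgtmmmSQtQt => mgtmmmgQtQt   [S -> g]
mgtmmmgQtQt => mgtmmmgmSQtQt   [Q -> m S Q]
mgtmmmgmSQtQt => mgtmmmgmgQtQt   [S -> g]
mgtmmmgmgQtQt => mgtmmmgmggtQt   [Q -> g]
mgtmmmgmggtQt => mgtmmmgmggtgt   [Q -> g]

S=>Qt=>mSQt=>mGmQt=>mgtmQt=>mgtmmSQt=>mgtmmQtQt=>mgtmmmSQtQt=>mgtmmmgQtQt=>mgtmmmgmSQtQt=>mgtmmmgmgQtQt=>mgtmmmgmggtQt=>mgtmmmgmggtgt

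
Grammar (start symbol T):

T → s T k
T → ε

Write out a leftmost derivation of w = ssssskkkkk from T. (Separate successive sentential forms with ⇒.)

T ⇒ sTk   [T → s T k]
sTk ⇒ ssTkk   [T → s T k]
ssTkk ⇒ sssTkkk   [T → s T k]
sssTkkk ⇒ ssssTkkkk   [T → s T k]
ssssTkkkk ⇒ sssssTkkkkk   [T → s T k]
sssssTkkkkk ⇒ ssssskkkkk   [T → ε]

T ⇒ sTk ⇒ ssTkk ⇒ sssTkkk ⇒ ssssTkkkk ⇒ sssssTkkkkk ⇒ ssssskkkkk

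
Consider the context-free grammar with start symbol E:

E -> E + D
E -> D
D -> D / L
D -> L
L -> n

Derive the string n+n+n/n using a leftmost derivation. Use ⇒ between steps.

E ⇒ E+D   [E -> E + D]
E+D ⇒ E+D+D   [E -> E + D]
E+D+D ⇒ D+D+D   [E -> D]
D+D+D ⇒ L+D+D   [D -> L]
L+D+D ⇒ n+D+D   [L -> n]
n+D+D ⇒ n+L+D   [D -> L]
n+L+D ⇒ n+n+D   [L -> n]
n+n+D ⇒ n+n+D/L   [D -> D / L]
n+n+D/L ⇒ n+n+L/L   [D -> L]
n+n+L/L ⇒ n+n+n/L   [L -> n]
n+n+n/L ⇒ n+n+n/n   [L -> n]

E⇒E+D⇒E+D+D⇒D+D+D⇒L+D+D⇒n+D+D⇒n+L+D⇒n+n+D⇒n+n+D/L⇒n+n+L/L⇒n+n+n/L⇒n+n+n/n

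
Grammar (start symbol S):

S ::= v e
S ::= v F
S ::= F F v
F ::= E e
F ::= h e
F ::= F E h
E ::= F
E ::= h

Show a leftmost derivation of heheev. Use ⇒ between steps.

S ⇒ FFv ⇒ heFv ⇒ heEev ⇒ heFev ⇒ heEeev ⇒ heheev

S ⇒ FFv   [S ::= F F v]
FFv ⇒ heFv   [F ::= h e]
heFv ⇒ heEev   [F ::= E e]
heEev ⇒ heFev   [E ::= F]
heFev ⇒ heEeev   [F ::= E e]
heEeev ⇒ heheev   [E ::= h]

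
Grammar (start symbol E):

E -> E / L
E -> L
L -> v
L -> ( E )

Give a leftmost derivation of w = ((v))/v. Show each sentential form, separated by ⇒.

E⇒E/L⇒L/L⇒(E)/L⇒(L)/L⇒((E))/L⇒((L))/L⇒((v))/L⇒((v))/v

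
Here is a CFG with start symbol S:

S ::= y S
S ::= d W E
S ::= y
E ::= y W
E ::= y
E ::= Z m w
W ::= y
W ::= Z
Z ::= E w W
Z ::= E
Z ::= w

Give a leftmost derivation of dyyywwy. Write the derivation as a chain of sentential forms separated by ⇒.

S⇒dWE⇒dZE⇒dEE⇒dyWE⇒dyZE⇒dyEwWE⇒dyyWwWE⇒dyyywWE⇒dyyywZE⇒dyyywwE⇒dyyywwy

S ⇒ dWE   [S ::= d W E]
dWE ⇒ dZE   [W ::= Z]
dZE ⇒ dEE   [Z ::= E]
dEE ⇒ dyWE   [E ::= y W]
dyWE ⇒ dyZE   [W ::= Z]
dyZE ⇒ dyEwWE   [Z ::= E w W]
dyEwWE ⇒ dyyWwWE   [E ::= y W]
dyyWwWE ⇒ dyyywWE   [W ::= y]
dyyywWE ⇒ dyyywZE   [W ::= Z]
dyyywZE ⇒ dyyywwE   [Z ::= w]
dyyywwE ⇒ dyyywwy   [E ::= y]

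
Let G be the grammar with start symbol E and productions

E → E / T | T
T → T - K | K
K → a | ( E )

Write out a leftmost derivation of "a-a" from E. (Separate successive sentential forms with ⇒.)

E⇒T⇒T-K⇒K-K⇒a-K⇒a-a

E ⇒ T   [E → T]
T ⇒ T-K   [T → T - K]
T-K ⇒ K-K   [T → K]
K-K ⇒ a-K   [K → a]
a-K ⇒ a-a   [K → a]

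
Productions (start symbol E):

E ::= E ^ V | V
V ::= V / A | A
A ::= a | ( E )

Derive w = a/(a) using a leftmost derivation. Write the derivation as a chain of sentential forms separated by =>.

E => V => V/A => A/A => a/A => a/(E) => a/(V) => a/(A) => a/(a)

E => V   [E ::= V]
V => V/A   [V ::= V / A]
V/A => A/A   [V ::= A]
A/A => a/A   [A ::= a]
a/A => a/(E)   [A ::= ( E )]
a/(E) => a/(V)   [E ::= V]
a/(V) => a/(A)   [V ::= A]
a/(A) => a/(a)   [A ::= a]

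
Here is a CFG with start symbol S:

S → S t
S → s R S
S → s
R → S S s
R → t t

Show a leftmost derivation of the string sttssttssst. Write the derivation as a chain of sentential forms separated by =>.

S => St   [S → S t]
St => sRSt   [S → s R S]
sRSt => sttSt   [R → t t]
sttSt => sttsRSt   [S → s R S]
sttsRSt => sttsSSsSt   [R → S S s]
sttsSSsSt => sttsStSsSt   [S → S t]
sttsStSsSt => sttsSttSsSt   [S → S t]
sttsSttSsSt => sttssttSsSt   [S → s]
sttssttSsSt => sttssttssSt   [S → s]
sttssttssSt => sttssttssst   [S → s]

S => St => sRSt => sttSt => sttsRSt => sttsSSsSt => sttsStSsSt => sttsSttSsSt => sttssttSsSt => sttssttssSt => sttssttssst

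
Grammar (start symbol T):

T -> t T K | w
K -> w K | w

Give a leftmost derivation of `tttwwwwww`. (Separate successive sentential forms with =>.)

T => tTK   [T -> t T K]
tTK => ttTKK   [T -> t T K]
ttTKK => tttTKKK   [T -> t T K]
tttTKKK => tttwKKK   [T -> w]
tttwKKK => tttwwKKK   [K -> w K]
tttwwKKK => tttwwwKK   [K -> w]
tttwwwKK => tttwwwwKK   [K -> w K]
tttwwwwKK => tttwwwwwK   [K -> w]
tttwwwwwK => tttwwwwww   [K -> w]

T => tTK => ttTKK => tttTKKK => tttwKKK => tttwwKKK => tttwwwKK => tttwwwwKK => tttwwwwwK => tttwwwwww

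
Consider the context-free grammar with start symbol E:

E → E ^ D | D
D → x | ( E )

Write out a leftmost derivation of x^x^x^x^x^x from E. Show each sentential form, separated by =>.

E => E^D   [E → E ^ D]
E^D => E^D^D   [E → E ^ D]
E^D^D => E^D^D^D   [E → E ^ D]
E^D^D^D => E^D^D^D^D   [E → E ^ D]
E^D^D^D^D => E^D^D^D^D^D   [E → E ^ D]
E^D^D^D^D^D => D^D^D^D^D^D   [E → D]
D^D^D^D^D^D => x^D^D^D^D^D   [D → x]
x^D^D^D^D^D => x^x^D^D^D^D   [D → x]
x^x^D^D^D^D => x^x^x^D^D^D   [D → x]
x^x^x^D^D^D => x^x^x^x^D^D   [D → x]
x^x^x^x^D^D => x^x^x^x^x^D   [D → x]
x^x^x^x^x^D => x^x^x^x^x^x   [D → x]

E => E^D => E^D^D => E^D^D^D => E^D^D^D^D => E^D^D^D^D^D => D^D^D^D^D^D => x^D^D^D^D^D => x^x^D^D^D^D => x^x^x^D^D^D => x^x^x^x^D^D => x^x^x^x^x^D => x^x^x^x^x^x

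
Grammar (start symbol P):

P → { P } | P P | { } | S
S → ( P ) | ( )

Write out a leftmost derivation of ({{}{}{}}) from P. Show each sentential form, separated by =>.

P => S   [P → S]
S => (P)   [S → ( P )]
(P) => ({P})   [P → { P }]
({P}) => ({PP})   [P → P P]
({PP}) => ({{}P})   [P → { }]
({{}P}) => ({{}PP})   [P → P P]
({{}PP}) => ({{}{}P})   [P → { }]
({{}{}P}) => ({{}{}{}})   [P → { }]

P=>S=>(P)=>({P})=>({PP})=>({{}P})=>({{}PP})=>({{}{}P})=>({{}{}{}})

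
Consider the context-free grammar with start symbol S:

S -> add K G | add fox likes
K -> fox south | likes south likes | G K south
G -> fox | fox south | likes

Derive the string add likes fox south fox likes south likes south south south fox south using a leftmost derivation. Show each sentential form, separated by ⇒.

S ⇒ add K G ⇒ add G K south G ⇒ add likes K south G ⇒ add likes G K south south G ⇒ add likes fox south K south south G ⇒ add likes fox south G K south south south G ⇒ add likes fox south fox K south south south G ⇒ add likes fox south fox likes south likes south south south G ⇒ add likes fox south fox likes south likes south south south fox south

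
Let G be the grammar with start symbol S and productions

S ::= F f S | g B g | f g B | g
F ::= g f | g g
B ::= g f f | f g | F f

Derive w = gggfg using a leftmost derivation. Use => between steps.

S => gBg => gFfg => gggfg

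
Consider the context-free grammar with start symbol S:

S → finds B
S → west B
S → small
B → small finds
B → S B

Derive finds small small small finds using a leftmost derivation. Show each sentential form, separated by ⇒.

S ⇒ finds B   [S → finds B]
finds B ⇒ finds S B   [B → S B]
finds S B ⇒ finds small B   [S → small]
finds small B ⇒ finds small S B   [B → S B]
finds small S B ⇒ finds small small B   [S → small]
finds small small B ⇒ finds small small small finds   [B → small finds]

S ⇒ finds B ⇒ finds S B ⇒ finds small B ⇒ finds small S B ⇒ finds small small B ⇒ finds small small small finds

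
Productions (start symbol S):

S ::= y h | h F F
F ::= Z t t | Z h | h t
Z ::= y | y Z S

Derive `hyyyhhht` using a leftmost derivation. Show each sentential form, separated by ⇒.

S ⇒ hFF ⇒ hZhF ⇒ hyZShF ⇒ hyyShF ⇒ hyyyhhF ⇒ hyyyhhht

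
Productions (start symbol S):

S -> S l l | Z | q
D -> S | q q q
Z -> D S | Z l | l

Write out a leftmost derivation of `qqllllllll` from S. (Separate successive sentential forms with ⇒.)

S ⇒ Sll   [S -> S l l]
Sll ⇒ Sllll   [S -> S l l]
Sllll ⇒ Sllllll   [S -> S l l]
Sllllll ⇒ Zllllll   [S -> Z]
Zllllll ⇒ DSllllll   [Z -> D S]
DSllllll ⇒ SSllllll   [D -> S]
SSllllll ⇒ qSllllll   [S -> q]
qSllllll ⇒ qSllllllll   [S -> S l l]
qSllllllll ⇒ qqllllllll   [S -> q]

S⇒Sll⇒Sllll⇒Sllllll⇒Zllllll⇒DSllllll⇒SSllllll⇒qSllllll⇒qSllllllll⇒qqllllllll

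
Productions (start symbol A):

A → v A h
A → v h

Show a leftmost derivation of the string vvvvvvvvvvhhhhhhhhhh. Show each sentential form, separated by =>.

A => vAh => vvAhh => vvvAhhh => vvvvAhhhh => vvvvvAhhhhh => vvvvvvAhhhhhh => vvvvvvvAhhhhhhh => vvvvvvvvAhhhhhhhh => vvvvvvvvvAhhhhhhhhh => vvvvvvvvvvhhhhhhhhhh

A => vAh   [A → v A h]
vAh => vvAhh   [A → v A h]
vvAhh => vvvAhhh   [A → v A h]
vvvAhhh => vvvvAhhhh   [A → v A h]
vvvvAhhhh => vvvvvAhhhhh   [A → v A h]
vvvvvAhhhhh => vvvvvvAhhhhhh   [A → v A h]
vvvvvvAhhhhhh => vvvvvvvAhhhhhhh   [A → v A h]
vvvvvvvAhhhhhhh => vvvvvvvvAhhhhhhhh   [A → v A h]
vvvvvvvvAhhhhhhhh => vvvvvvvvvAhhhhhhhhh   [A → v A h]
vvvvvvvvvAhhhhhhhhh => vvvvvvvvvvhhhhhhhhhh   [A → v h]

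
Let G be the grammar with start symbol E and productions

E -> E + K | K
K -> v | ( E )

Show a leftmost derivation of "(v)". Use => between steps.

E=>K=>(E)=>(K)=>(v)

E => K   [E -> K]
K => (E)   [K -> ( E )]
(E) => (K)   [E -> K]
(K) => (v)   [K -> v]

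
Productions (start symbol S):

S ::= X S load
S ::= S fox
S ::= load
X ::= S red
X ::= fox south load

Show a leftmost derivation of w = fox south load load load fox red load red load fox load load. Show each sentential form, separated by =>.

S => X S load => S red S load => S fox red S load => X S load fox red S load => fox south load S load fox red S load => fox south load load load fox red S load => fox south load load load fox red X S load load => fox south load load load fox red S red S load load => fox south load load load fox red load red S load load => fox south load load load fox red load red S fox load load => fox south load load load fox red load red load fox load load

S => X S load   [S ::= X S load]
X S load => S red S load   [X ::= S red]
S red S load => S fox red S load   [S ::= S fox]
S fox red S load => X S load fox red S load   [S ::= X S load]
X S load fox red S load => fox south load S load fox red S load   [X ::= fox south load]
fox south load S load fox red S load => fox south load load load fox red S load   [S ::= load]
fox south load load load fox red S load => fox south load load load fox red X S load load   [S ::= X S load]
fox south load load load fox red X S load load => fox south load load load fox red S red S load load   [X ::= S red]
fox south load load load fox red S red S load load => fox south load load load fox red load red S load load   [S ::= load]
fox south load load load fox red load red S load load => fox south load load load fox red load red S fox load load   [S ::= S fox]
fox south load load load fox red load red S fox load load => fox south load load load fox red load red load fox load load   [S ::= load]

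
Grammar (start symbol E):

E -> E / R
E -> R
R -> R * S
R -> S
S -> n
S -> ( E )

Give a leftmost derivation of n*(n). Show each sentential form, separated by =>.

E => R => R*S => S*S => n*S => n*(E) => n*(R) => n*(S) => n*(n)

E => R   [E -> R]
R => R*S   [R -> R * S]
R*S => S*S   [R -> S]
S*S => n*S   [S -> n]
n*S => n*(E)   [S -> ( E )]
n*(E) => n*(R)   [E -> R]
n*(R) => n*(S)   [R -> S]
n*(S) => n*(n)   [S -> n]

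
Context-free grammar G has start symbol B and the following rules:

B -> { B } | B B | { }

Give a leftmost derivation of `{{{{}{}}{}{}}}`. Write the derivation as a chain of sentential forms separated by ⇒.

B ⇒ {B} ⇒ {{B}} ⇒ {{BB}} ⇒ {{BBB}} ⇒ {{{B}BB}} ⇒ {{{BB}BB}} ⇒ {{{{}B}BB}} ⇒ {{{{}{}}BB}} ⇒ {{{{}{}}{}B}} ⇒ {{{{}{}}{}{}}}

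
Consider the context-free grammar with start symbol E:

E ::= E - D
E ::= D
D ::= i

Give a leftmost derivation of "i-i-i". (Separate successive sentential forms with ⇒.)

E ⇒ E-D   [E ::= E - D]
E-D ⇒ E-D-D   [E ::= E - D]
E-D-D ⇒ D-D-D   [E ::= D]
D-D-D ⇒ i-D-D   [D ::= i]
i-D-D ⇒ i-i-D   [D ::= i]
i-i-D ⇒ i-i-i   [D ::= i]

E ⇒ E-D ⇒ E-D-D ⇒ D-D-D ⇒ i-D-D ⇒ i-i-D ⇒ i-i-i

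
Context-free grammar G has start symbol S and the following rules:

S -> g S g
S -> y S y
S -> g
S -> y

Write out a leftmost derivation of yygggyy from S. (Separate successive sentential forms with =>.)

S => ySy => yySyy => yygSgyy => yygggyy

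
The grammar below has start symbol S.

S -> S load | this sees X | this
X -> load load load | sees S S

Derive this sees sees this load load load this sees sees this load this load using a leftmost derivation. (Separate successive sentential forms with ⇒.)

S ⇒ S load ⇒ this sees X load ⇒ this sees sees S S load ⇒ this sees sees S load S load ⇒ this sees sees S load load S load ⇒ this sees sees S load load load S load ⇒ this sees sees this load load load S load ⇒ this sees sees this load load load this sees X load ⇒ this sees sees this load load load this sees sees S S load ⇒ this sees sees this load load load this sees sees S load S load ⇒ this sees sees this load load load this sees sees this load S load ⇒ this sees sees this load load load this sees sees this load this load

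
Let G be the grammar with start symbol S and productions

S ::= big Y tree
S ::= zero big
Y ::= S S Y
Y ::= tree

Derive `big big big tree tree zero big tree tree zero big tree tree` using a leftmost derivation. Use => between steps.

S => big Y tree => big S S Y tree => big big Y tree S Y tree => big big S S Y tree S Y tree => big big big Y tree S Y tree S Y tree => big big big tree tree S Y tree S Y tree => big big big tree tree zero big Y tree S Y tree => big big big tree tree zero big tree tree S Y tree => big big big tree tree zero big tree tree zero big Y tree => big big big tree tree zero big tree tree zero big tree tree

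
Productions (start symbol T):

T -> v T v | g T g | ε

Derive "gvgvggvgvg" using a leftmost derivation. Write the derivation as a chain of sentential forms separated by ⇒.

T ⇒ gTg ⇒ gvTvg ⇒ gvgTgvg ⇒ gvgvTvgvg ⇒ gvgvgTgvgvg ⇒ gvgvggvgvg

T ⇒ gTg   [T -> g T g]
gTg ⇒ gvTvg   [T -> v T v]
gvTvg ⇒ gvgTgvg   [T -> g T g]
gvgTgvg ⇒ gvgvTvgvg   [T -> v T v]
gvgvTvgvg ⇒ gvgvgTgvgvg   [T -> g T g]
gvgvgTgvgvg ⇒ gvgvggvgvg   [T -> ε]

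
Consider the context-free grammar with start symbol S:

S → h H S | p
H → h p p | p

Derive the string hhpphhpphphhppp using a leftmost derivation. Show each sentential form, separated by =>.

S=>hHS=>hhppS=>hhpphHS=>hhpphhppS=>hhpphhpphHS=>hhpphhpphpS=>hhpphhpphphHS=>hhpphhpphphhppS=>hhpphhpphphhppp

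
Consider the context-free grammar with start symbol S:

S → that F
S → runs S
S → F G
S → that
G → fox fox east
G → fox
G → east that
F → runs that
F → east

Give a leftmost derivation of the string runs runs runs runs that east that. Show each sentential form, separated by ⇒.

S ⇒ runs S   [S → runs S]
runs S ⇒ runs runs S   [S → runs S]
runs runs S ⇒ runs runs runs S   [S → runs S]
runs runs runs S ⇒ runs runs runs F G   [S → F G]
runs runs runs F G ⇒ runs runs runs runs that G   [F → runs that]
runs runs runs runs that G ⇒ runs runs runs runs that east that   [G → east that]

S ⇒ runs S ⇒ runs runs S ⇒ runs runs runs S ⇒ runs runs runs F G ⇒ runs runs runs runs that G ⇒ runs runs runs runs that east that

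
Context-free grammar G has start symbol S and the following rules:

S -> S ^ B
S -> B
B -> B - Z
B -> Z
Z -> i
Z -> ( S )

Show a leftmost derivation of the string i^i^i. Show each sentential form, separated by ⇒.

S ⇒ S^B   [S -> S ^ B]
S^B ⇒ S^B^B   [S -> S ^ B]
S^B^B ⇒ B^B^B   [S -> B]
B^B^B ⇒ Z^B^B   [B -> Z]
Z^B^B ⇒ i^B^B   [Z -> i]
i^B^B ⇒ i^Z^B   [B -> Z]
i^Z^B ⇒ i^i^B   [Z -> i]
i^i^B ⇒ i^i^Z   [B -> Z]
i^i^Z ⇒ i^i^i   [Z -> i]

S⇒S^B⇒S^B^B⇒B^B^B⇒Z^B^B⇒i^B^B⇒i^Z^B⇒i^i^B⇒i^i^Z⇒i^i^i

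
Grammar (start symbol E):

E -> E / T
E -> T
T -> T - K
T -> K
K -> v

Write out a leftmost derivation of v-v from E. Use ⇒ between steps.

E ⇒ T   [E -> T]
T ⇒ T-K   [T -> T - K]
T-K ⇒ K-K   [T -> K]
K-K ⇒ v-K   [K -> v]
v-K ⇒ v-v   [K -> v]

E⇒T⇒T-K⇒K-K⇒v-K⇒v-v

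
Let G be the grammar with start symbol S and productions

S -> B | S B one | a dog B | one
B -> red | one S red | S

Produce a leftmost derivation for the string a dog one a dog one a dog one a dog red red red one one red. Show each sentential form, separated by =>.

S => a dog B   [S -> a dog B]
a dog B => a dog one S red   [B -> one S red]
a dog one S red => a dog one S B one red   [S -> S B one]
a dog one S B one red => a dog one a dog B B one red   [S -> a dog B]
a dog one a dog B B one red => a dog one a dog one S red B one red   [B -> one S red]
a dog one a dog one S red B one red => a dog one a dog one a dog B red B one red   [S -> a dog B]
a dog one a dog one a dog B red B one red => a dog one a dog one a dog one S red red B one red   [B -> one S red]
a dog one a dog one a dog one S red red B one red => a dog one a dog one a dog one a dog B red red B one red   [S -> a dog B]
a dog one a dog one a dog one a dog B red red B one red => a dog one a dog one a dog one a dog red red red B one red   [B -> red]
a dog one a dog one a dog one a dog red red red B one red => a dog one a dog one a dog one a dog red red red S one red   [B -> S]
a dog one a dog one a dog one a dog red red red S one red => a dog one a dog one a dog one a dog red red red one one red   [S -> one]

S => a dog B => a dog one S red => a dog one S B one red => a dog one a dog B B one red => a dog one a dog one S red B one red => a dog one a dog one a dog B red B one red => a dog one a dog one a dog one S red red B one red => a dog one a dog one a dog one a dog B red red B one red => a dog one a dog one a dog one a dog red red red B one red => a dog one a dog one a dog one a dog red red red S one red => a dog one a dog one a dog one a dog red red red one one red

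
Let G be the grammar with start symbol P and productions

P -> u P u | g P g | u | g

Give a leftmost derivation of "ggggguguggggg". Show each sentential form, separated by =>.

P => gPg   [P -> g P g]
gPg => ggPgg   [P -> g P g]
ggPgg => gggPggg   [P -> g P g]
gggPggg => ggggPgggg   [P -> g P g]
ggggPgggg => gggggPggggg   [P -> g P g]
gggggPggggg => ggggguPuggggg   [P -> u P u]
ggggguPuggggg => ggggguguggggg   [P -> g]

P => gPg => ggPgg => gggPggg => ggggPgggg => gggggPggggg => ggggguPuggggg => ggggguguggggg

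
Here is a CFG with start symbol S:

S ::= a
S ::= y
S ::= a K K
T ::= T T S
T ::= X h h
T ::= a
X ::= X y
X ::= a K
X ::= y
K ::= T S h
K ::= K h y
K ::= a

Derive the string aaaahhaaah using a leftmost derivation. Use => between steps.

S => aKK   [S ::= a K K]
aKK => aaK   [K ::= a]
aaK => aaTSh   [K ::= T S h]
aaTSh => aaTTSSh   [T ::= T T S]
aaTTSSh => aaXhhTSSh   [T ::= X h h]
aaXhhTSSh => aaaKhhTSSh   [X ::= a K]
aaaKhhTSSh => aaaahhTSSh   [K ::= a]
aaaahhTSSh => aaaahhaSSh   [T ::= a]
aaaahhaSSh => aaaahhaaSh   [S ::= a]
aaaahhaaSh => aaaahhaaah   [S ::= a]

S => aKK => aaK => aaTSh => aaTTSSh => aaXhhTSSh => aaaKhhTSSh => aaaahhTSSh => aaaahhaSSh => aaaahhaaSh => aaaahhaaah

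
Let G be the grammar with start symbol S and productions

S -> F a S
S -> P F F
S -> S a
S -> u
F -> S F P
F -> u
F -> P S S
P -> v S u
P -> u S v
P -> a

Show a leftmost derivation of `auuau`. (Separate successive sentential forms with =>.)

S => FaS   [S -> F a S]
FaS => PSSaS   [F -> P S S]
PSSaS => aSSaS   [P -> a]
aSSaS => auSaS   [S -> u]
auSaS => auuaS   [S -> u]
auuaS => auuau   [S -> u]

S => FaS => PSSaS => aSSaS => auSaS => auuaS => auuau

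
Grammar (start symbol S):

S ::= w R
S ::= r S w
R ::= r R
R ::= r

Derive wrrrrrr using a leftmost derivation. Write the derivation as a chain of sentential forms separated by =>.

S => wR => wrR => wrrR => wrrrR => wrrrrR => wrrrrrR => wrrrrrr

S => wR   [S ::= w R]
wR => wrR   [R ::= r R]
wrR => wrrR   [R ::= r R]
wrrR => wrrrR   [R ::= r R]
wrrrR => wrrrrR   [R ::= r R]
wrrrrR => wrrrrrR   [R ::= r R]
wrrrrrR => wrrrrrr   [R ::= r]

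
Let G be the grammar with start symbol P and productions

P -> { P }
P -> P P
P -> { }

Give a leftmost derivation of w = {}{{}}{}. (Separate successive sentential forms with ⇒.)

P ⇒ PP ⇒ {}P ⇒ {}PP ⇒ {}{P}P ⇒ {}{{}}P ⇒ {}{{}}{}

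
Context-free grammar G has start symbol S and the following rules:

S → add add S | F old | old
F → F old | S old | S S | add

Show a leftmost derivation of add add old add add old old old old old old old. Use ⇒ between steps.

S ⇒ F old   [S → F old]
F old ⇒ F old old   [F → F old]
F old old ⇒ S S old old   [F → S S]
S S old old ⇒ F old S old old   [S → F old]
F old S old old ⇒ S old old S old old   [F → S old]
S old old S old old ⇒ add add S old old S old old   [S → add add S]
add add S old old S old old ⇒ add add F old old old S old old   [S → F old]
add add F old old old S old old ⇒ add add S S old old old S old old   [F → S S]
add add S S old old old S old old ⇒ add add old S old old old S old old   [S → old]
add add old S old old old S old old ⇒ add add old add add S old old old S old old   [S → add add S]
add add old add add S old old old S old old ⇒ add add old add add old old old old S old old   [S → old]
add add old add add old old old old S old old ⇒ add add old add add old old old old old old old   [S → old]

S ⇒ F old ⇒ F old old ⇒ S S old old ⇒ F old S old old ⇒ S old old S old old ⇒ add add S old old S old old ⇒ add add F old old old S old old ⇒ add add S S old old old S old old ⇒ add add old S old old old S old old ⇒ add add old add add S old old old S old old ⇒ add add old add add old old old old S old old ⇒ add add old add add old old old old old old old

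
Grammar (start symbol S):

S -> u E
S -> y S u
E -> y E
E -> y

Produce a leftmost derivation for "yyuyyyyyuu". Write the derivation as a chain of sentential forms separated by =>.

S=>ySu=>yySuu=>yyuEuu=>yyuyEuu=>yyuyyEuu=>yyuyyyEuu=>yyuyyyyEuu=>yyuyyyyyuu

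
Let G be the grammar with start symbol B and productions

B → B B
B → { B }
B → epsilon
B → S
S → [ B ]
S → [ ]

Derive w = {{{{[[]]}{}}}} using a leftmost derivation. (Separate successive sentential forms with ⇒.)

B ⇒ {B} ⇒ {{B}} ⇒ {{{B}}} ⇒ {{{BB}}} ⇒ {{{{B}B}}} ⇒ {{{{S}B}}} ⇒ {{{{[B]}B}}} ⇒ {{{{[S]}B}}} ⇒ {{{{[[B]]}B}}} ⇒ {{{{[[]]}B}}} ⇒ {{{{[[]]}{B}}}} ⇒ {{{{[[]]}{}}}}

B ⇒ {B}   [B → { B }]
{B} ⇒ {{B}}   [B → { B }]
{{B}} ⇒ {{{B}}}   [B → { B }]
{{{B}}} ⇒ {{{BB}}}   [B → B B]
{{{BB}}} ⇒ {{{{B}B}}}   [B → { B }]
{{{{B}B}}} ⇒ {{{{S}B}}}   [B → S]
{{{{S}B}}} ⇒ {{{{[B]}B}}}   [S → [ B ]]
{{{{[B]}B}}} ⇒ {{{{[S]}B}}}   [B → S]
{{{{[S]}B}}} ⇒ {{{{[[B]]}B}}}   [S → [ B ]]
{{{{[[B]]}B}}} ⇒ {{{{[[]]}B}}}   [B → epsilon]
{{{{[[]]}B}}} ⇒ {{{{[[]]}{B}}}}   [B → { B }]
{{{{[[]]}{B}}}} ⇒ {{{{[[]]}{}}}}   [B → epsilon]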